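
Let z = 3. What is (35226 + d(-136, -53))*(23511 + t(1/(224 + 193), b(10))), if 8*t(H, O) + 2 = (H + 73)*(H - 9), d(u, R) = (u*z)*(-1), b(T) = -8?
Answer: 96781552233865/115926 ≈ 8.3486e+8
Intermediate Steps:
d(u, R) = -3*u (d(u, R) = (u*3)*(-1) = (3*u)*(-1) = -3*u)
t(H, O) = -1/4 + (-9 + H)*(73 + H)/8 (t(H, O) = -1/4 + ((H + 73)*(H - 9))/8 = -1/4 + ((73 + H)*(-9 + H))/8 = -1/4 + ((-9 + H)*(73 + H))/8 = -1/4 + (-9 + H)*(73 + H)/8)
(35226 + d(-136, -53))*(23511 + t(1/(224 + 193), b(10))) = (35226 - 3*(-136))*(23511 + (-659/8 + 8/(224 + 193) + (1/(224 + 193))**2/8)) = (35226 + 408)*(23511 + (-659/8 + 8/417 + (1/417)**2/8)) = 35634*(23511 + (-659/8 + 8*(1/417) + (1/417)**2/8)) = 35634*(23511 + (-659/8 + 8/417 + (1/8)*(1/173889))) = 35634*(23511 + (-659/8 + 8/417 + 1/1391112)) = 35634*(23511 - 57283081/695556) = 35634*(16295934035/695556) = 96781552233865/115926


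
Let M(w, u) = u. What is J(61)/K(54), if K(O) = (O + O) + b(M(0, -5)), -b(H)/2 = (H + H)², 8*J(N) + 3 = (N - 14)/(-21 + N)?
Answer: 73/29440 ≈ 0.0024796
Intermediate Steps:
J(N) = -3/8 + (-14 + N)/(8*(-21 + N)) (J(N) = -3/8 + ((N - 14)/(-21 + N))/8 = -3/8 + ((-14 + N)/(-21 + N))/8 = -3/8 + (-14 + N)/(8*(-21 + N)))
b(H) = -8*H² (b(H) = -2*(H + H)² = -2*4*H² = -8*H²)
K(O) = -200 + 2*O (K(O) = (O + O) - 8*(-5)² = 2*O - 8*25 = 2*O - 200 = -200 + 2*O)
J(61)/K(54) = ((49 - 2*61)/(8*(-21 + 61)))/(-200 + 2*54) = ((⅛)*(49 - 122)/40)/(-200 + 108) = ((⅛)*(1/40)*(-73))/(-92) = -73/320*(-1/92) = 73/29440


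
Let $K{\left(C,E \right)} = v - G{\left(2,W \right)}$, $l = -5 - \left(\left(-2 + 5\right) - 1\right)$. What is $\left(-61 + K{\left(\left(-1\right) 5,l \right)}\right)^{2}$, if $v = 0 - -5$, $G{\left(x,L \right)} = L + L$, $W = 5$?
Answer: $4356$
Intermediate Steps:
$G{\left(x,L \right)} = 2 L$
$v = 5$ ($v = 0 + 5 = 5$)
$l = -7$ ($l = -5 - \left(3 - 1\right) = -5 - 2 = -7$)
$K{\left(C,E \right)} = -5$ ($K{\left(C,E \right)} = 5 - 2 \cdot 5 = 5 - 10 = -5$)
$\left(-61 + K{\left(\left(-1\right) 5,l \right)}\right)^{2} = \left(-61 - 5\right)^{2} = \left(-66\right)^{2} = 4356$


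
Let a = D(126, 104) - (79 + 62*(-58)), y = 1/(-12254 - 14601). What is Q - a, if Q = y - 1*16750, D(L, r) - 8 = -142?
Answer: -540671716/26855 ≈ -20133.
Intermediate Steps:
D(L, r) = -134 (D(L, r) = 8 - 142 = -134)
y = -1/26855 (y = 1/(-26855) = -1/26855 ≈ -3.7237e-5)
a = 3383 (a = -134 - (79 + 62*(-58)) = -134 - (79 - 3596) = -134 - 1*(-3517) = -134 + 3517 = 3383)
Q = -449821251/26855 (Q = -1/26855 - 1*16750 = -1/26855 - 16750 = -449821251/26855 ≈ -16750.)
Q - a = -449821251/26855 - 1*3383 = -449821251/26855 - 3383 = -540671716/26855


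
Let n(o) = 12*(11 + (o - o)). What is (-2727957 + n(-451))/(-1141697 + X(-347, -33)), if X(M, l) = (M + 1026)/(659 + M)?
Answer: 170216280/71241757 ≈ 2.3893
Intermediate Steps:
X(M, l) = (1026 + M)/(659 + M)
n(o) = 132 (n(o) = 12*(11 + 0) = 12*11 = 132)
(-2727957 + n(-451))/(-1141697 + X(-347, -33)) = (-2727957 + 132)/(-1141697 + (1026 - 347)/(659 - 347)) = -2727825/(-1141697 + 679/312) = -2727825/(-356208785/312) = -2727825*(-312/356208785) = 170216280/71241757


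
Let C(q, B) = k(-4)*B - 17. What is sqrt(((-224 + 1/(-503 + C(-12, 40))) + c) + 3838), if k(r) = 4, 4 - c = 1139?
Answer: sqrt(8924390)/60 ≈ 49.790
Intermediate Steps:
c = -1135 (c = 4 - 1*1139 = 4 - 1139 = -1135)
C(q, B) = -17 + 4*B (C(q, B) = 4*B - 17 = -17 + 4*B)
sqrt(((-224 + 1/(-503 + C(-12, 40))) + c) + 3838) = sqrt(((-224 + 1/(-503 + (-17 + 4*40))) - 1135) + 3838) = sqrt(((-224 + 1/(-503 + (-17 + 160))) - 1135) + 3838) = sqrt(((-224 + 1/(-503 + 143)) - 1135) + 3838) = sqrt(((-224 + 1/(-360)) - 1135) + 3838) = sqrt(((-224 - 1/360) - 1135) + 3838) = sqrt((-80641/360 - 1135) + 3838) = sqrt(-489241/360 + 3838) = sqrt(892439/360) = sqrt(8924390)/60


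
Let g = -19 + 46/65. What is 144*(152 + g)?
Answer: 1251504/65 ≈ 19254.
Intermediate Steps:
g = -1189/65 (g = -19 + 46*(1/65) = -19 + 46/65 = -1189/65 ≈ -18.292)
144*(152 + g) = 144*(152 - 1189/65) = 144*(8691/65) = 1251504/65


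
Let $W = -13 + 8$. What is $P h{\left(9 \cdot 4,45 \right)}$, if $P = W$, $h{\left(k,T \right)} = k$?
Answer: $-180$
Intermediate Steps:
$W = -5$
$P = -5$
$P h{\left(9 \cdot 4,45 \right)} = - 5 \cdot 9 \cdot 4 = \left(-5\right) 36 = -180$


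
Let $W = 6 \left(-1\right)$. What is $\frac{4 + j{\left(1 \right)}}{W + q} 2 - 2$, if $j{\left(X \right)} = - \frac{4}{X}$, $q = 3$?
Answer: $-2$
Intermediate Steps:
$W = -6$
$\frac{4 + j{\left(1 \right)}}{W + q} 2 - 2 = \frac{4 - \frac{4}{1}}{-6 + 3} \cdot 2 - 2 = \frac{4 - 4}{-3} \cdot 2 - 2 = \left(4 - 4\right) \left(- \frac{1}{3}\right) 2 - 2 = 0 \left(- \frac{1}{3}\right) 2 - 2 = 0 \cdot 2 - 2 = 0 - 2 = -2$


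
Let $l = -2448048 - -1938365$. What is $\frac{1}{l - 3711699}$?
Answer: $- \frac{1}{4221382} \approx -2.3689 \cdot 10^{-7}$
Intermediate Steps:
$l = -509683$ ($l = -2448048 + 1938365 = -509683$)
$\frac{1}{l - 3711699} = \frac{1}{-509683 - 3711699} = \frac{1}{-4221382} = - \frac{1}{4221382}$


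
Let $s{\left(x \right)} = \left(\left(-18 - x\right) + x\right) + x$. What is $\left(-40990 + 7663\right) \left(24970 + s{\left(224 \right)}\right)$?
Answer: $-839040552$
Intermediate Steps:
$s{\left(x \right)} = -18 + x$
$\left(-40990 + 7663\right) \left(24970 + s{\left(224 \right)}\right) = \left(-40990 + 7663\right) \left(24970 + \left(-18 + 224\right)\right) = - 33327 \left(24970 + 206\right) = \left(-33327\right) 25176 = -839040552$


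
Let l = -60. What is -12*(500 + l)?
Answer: -5280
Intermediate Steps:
-12*(500 + l) = -12*(500 - 60) = -12*440 = -5280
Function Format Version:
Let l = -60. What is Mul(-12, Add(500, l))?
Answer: -5280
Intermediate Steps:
Mul(-12, Add(500, l)) = Mul(-12, Add(500, -60)) = Mul(-12, 440) = -5280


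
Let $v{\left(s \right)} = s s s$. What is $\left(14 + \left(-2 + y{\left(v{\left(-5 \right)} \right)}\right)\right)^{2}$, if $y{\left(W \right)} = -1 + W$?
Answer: $12996$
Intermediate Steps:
$v{\left(s \right)} = s^{3}$ ($v{\left(s \right)} = s^{2} s = s^{3}$)
$\left(14 + \left(-2 + y{\left(v{\left(-5 \right)} \right)}\right)\right)^{2} = \left(14 + \left(-2 + \left(-1 + \left(-5\right)^{3}\right)\right)\right)^{2} = \left(14 - 128\right)^{2} = \left(-114\right)^{2} = 12996$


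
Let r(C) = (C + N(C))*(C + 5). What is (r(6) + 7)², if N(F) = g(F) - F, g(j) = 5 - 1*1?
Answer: 2601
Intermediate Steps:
g(j) = 4 (g(j) = 5 - 1 = 4)
N(F) = 4 - F
r(C) = 20 + 4*C (r(C) = (C + (4 - C))*(C + 5) = 4*(5 + C) = 20 + 4*C)
(r(6) + 7)² = ((20 + 4*6) + 7)² = ((20 + 24) + 7)² = (44 + 7)² = 51² = 2601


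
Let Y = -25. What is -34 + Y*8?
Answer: -234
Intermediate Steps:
-34 + Y*8 = -34 - 25*8 = -34 - 200 = -234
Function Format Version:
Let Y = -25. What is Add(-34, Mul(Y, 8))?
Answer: -234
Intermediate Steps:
Add(-34, Mul(Y, 8)) = Add(-34, Mul(-25, 8)) = Add(-34, -200) = -234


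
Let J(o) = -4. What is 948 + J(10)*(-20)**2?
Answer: -652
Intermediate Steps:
948 + J(10)*(-20)**2 = 948 - 4*(-20)**2 = 948 - 4*400 = 948 - 1600 = -652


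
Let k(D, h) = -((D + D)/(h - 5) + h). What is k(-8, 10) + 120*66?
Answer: 39566/5 ≈ 7913.2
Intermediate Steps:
k(D, h) = -h - 2*D/(-5 + h) (k(D, h) = -((2*D)/(-5 + h) + h) = -(2*D/(-5 + h) + h) = -(h + 2*D/(-5 + h)) = -h - 2*D/(-5 + h))
k(-8, 10) + 120*66 = (-1*10² - 2*(-8) + 5*10)/(-5 + 10) + 120*66 = (-1*100 + 16 + 50)/5 + 7920 = (-100 + 16 + 50)/5 + 7920 = (⅕)*(-34) + 7920 = -34/5 + 7920 = 39566/5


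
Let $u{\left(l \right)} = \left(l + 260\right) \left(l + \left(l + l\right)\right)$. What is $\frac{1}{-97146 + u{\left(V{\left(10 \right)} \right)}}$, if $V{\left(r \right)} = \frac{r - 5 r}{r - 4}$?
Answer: $- \frac{3}{306638} \approx -9.7835 \cdot 10^{-6}$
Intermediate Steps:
$V{\left(r \right)} = - \frac{4 r}{-4 + r}$ ($V{\left(r \right)} = \frac{\left(-4\right) r}{-4 + r} = - \frac{4 r}{-4 + r}$)
$u{\left(l \right)} = 3 l \left(260 + l\right)$ ($u{\left(l \right)} = \left(260 + l\right) \left(l + 2 l\right) = \left(260 + l\right) 3 l = 3 l \left(260 + l\right)$)
$\frac{1}{-97146 + u{\left(V{\left(10 \right)} \right)}} = \frac{1}{-97146 + 3 \left(\left(-4\right) 10 \frac{1}{-4 + 10}\right) \left(260 - \frac{40}{-4 + 10}\right)} = \frac{1}{-97146 + 3 \left(\left(-4\right) 10 \cdot \frac{1}{6}\right) \left(260 - \frac{40}{6}\right)} = \frac{1}{-97146 + 3 \left(\left(-4\right) 10 \cdot \frac{1}{6}\right) \left(260 - 40 \cdot \frac{1}{6}\right)} = \frac{1}{-97146 + 3 \left(- \frac{20}{3}\right) \left(260 - \frac{20}{3}\right)} = \frac{1}{-97146 + 3 \left(- \frac{20}{3}\right) \frac{760}{3}} = \frac{1}{-97146 - \frac{15200}{3}} = \frac{1}{- \frac{306638}{3}} = - \frac{3}{306638}$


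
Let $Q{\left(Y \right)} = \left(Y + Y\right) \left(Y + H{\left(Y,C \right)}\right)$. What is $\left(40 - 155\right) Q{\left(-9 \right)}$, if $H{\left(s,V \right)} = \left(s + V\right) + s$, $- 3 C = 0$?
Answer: $-55890$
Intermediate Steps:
$C = 0$ ($C = \left(- \frac{1}{3}\right) 0 = 0$)
$H{\left(s,V \right)} = V + 2 s$ ($H{\left(s,V \right)} = \left(V + s\right) + s = V + 2 s$)
$Q{\left(Y \right)} = 6 Y^{2}$ ($Q{\left(Y \right)} = \left(Y + Y\right) \left(Y + \left(0 + 2 Y\right)\right) = 2 Y \left(Y + 2 Y\right) = 2 Y 3 Y = 6 Y^{2}$)
$\left(40 - 155\right) Q{\left(-9 \right)} = \left(40 - 155\right) 6 \left(-9\right)^{2} = - 115 \cdot 6 \cdot 81 = \left(-115\right) 486 = -55890$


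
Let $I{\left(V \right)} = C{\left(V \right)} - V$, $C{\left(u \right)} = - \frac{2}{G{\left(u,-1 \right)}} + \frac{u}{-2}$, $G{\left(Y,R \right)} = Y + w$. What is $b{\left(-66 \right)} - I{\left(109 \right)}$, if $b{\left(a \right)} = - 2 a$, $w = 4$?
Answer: $\frac{66787}{226} \approx 295.52$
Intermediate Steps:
$G{\left(Y,R \right)} = 4 + Y$ ($G{\left(Y,R \right)} = Y + 4 = 4 + Y$)
$C{\left(u \right)} = - \frac{2}{4 + u} - \frac{u}{2}$ ($C{\left(u \right)} = - \frac{2}{4 + u} + \frac{u}{-2} = - \frac{2}{4 + u} + u \left(- \frac{1}{2}\right) = - \frac{2}{4 + u} - \frac{u}{2}$)
$I{\left(V \right)} = - V + \frac{-4 - V \left(4 + V\right)}{2 \left(4 + V\right)}$ ($I{\left(V \right)} = \frac{-4 - V \left(4 + V\right)}{2 \left(4 + V\right)} - V = - V + \frac{-4 - V \left(4 + V\right)}{2 \left(4 + V\right)}$)
$b{\left(-66 \right)} - I{\left(109 \right)} = \left(-2\right) \left(-66\right) - \frac{-4 - 327 \left(4 + 109\right)}{2 \left(4 + 109\right)} = 132 - \frac{-4 - 327 \cdot 113}{2 \cdot 113} = 132 - \frac{1}{2} \cdot \frac{1}{113} \left(-4 - 36951\right) = 132 - \frac{1}{2} \cdot \frac{1}{113} \left(-36955\right) = 132 - - \frac{36955}{226} = 132 + \frac{36955}{226} = \frac{66787}{226}$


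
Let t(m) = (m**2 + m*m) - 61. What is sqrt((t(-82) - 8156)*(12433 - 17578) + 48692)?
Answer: I*sqrt(26864803) ≈ 5183.1*I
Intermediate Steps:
t(m) = -61 + 2*m**2 (t(m) = (m**2 + m**2) - 61 = 2*m**2 - 61 = -61 + 2*m**2)
sqrt((t(-82) - 8156)*(12433 - 17578) + 48692) = sqrt(((-61 + 2*(-82)**2) - 8156)*(12433 - 17578) + 48692) = sqrt(((-61 + 2*6724) - 8156)*(-5145) + 48692) = sqrt(((-61 + 13448) - 8156)*(-5145) + 48692) = sqrt((13387 - 8156)*(-5145) + 48692) = sqrt(5231*(-5145) + 48692) = sqrt(-26913495 + 48692) = sqrt(-26864803) = I*sqrt(26864803)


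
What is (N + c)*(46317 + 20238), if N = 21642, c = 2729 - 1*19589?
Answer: 318266010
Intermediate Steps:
c = -16860 (c = 2729 - 19589 = -16860)
(N + c)*(46317 + 20238) = (21642 - 16860)*(46317 + 20238) = 4782*66555 = 318266010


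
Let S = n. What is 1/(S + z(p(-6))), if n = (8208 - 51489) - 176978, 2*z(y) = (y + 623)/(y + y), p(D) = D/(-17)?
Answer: -24/5275619 ≈ -4.5492e-6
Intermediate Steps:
p(D) = -D/17 (p(D) = D*(-1/17) = -D/17)
z(y) = (623 + y)/(4*y) (z(y) = ((y + 623)/(y + y))/2 = ((623 + y)/((2*y)))/2 = ((623 + y)*(1/(2*y)))/2 = ((623 + y)/(2*y))/2 = (623 + y)/(4*y))
n = -220259 (n = -43281 - 176978 = -220259)
S = -220259
1/(S + z(p(-6))) = 1/(-220259 + (623 - 1/17*(-6))/(4*((-1/17*(-6))))) = 1/(-220259 + (623 + 6/17)/(4*(6/17))) = 1/(-220259 + (¼)*(17/6)*(10597/17)) = 1/(-220259 + 10597/24) = 1/(-5275619/24) = -24/5275619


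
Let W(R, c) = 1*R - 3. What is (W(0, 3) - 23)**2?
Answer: 676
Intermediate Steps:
W(R, c) = -3 + R (W(R, c) = R - 3 = -3 + R)
(W(0, 3) - 23)**2 = ((-3 + 0) - 23)**2 = (-3 - 23)**2 = (-26)**2 = 676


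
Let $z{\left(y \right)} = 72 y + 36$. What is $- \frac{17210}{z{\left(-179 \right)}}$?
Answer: $\frac{8605}{6426} \approx 1.3391$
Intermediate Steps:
$z{\left(y \right)} = 36 + 72 y$
$- \frac{17210}{z{\left(-179 \right)}} = - \frac{17210}{36 + 72 \left(-179\right)} = - \frac{17210}{36 - 12888} = - \frac{17210}{-12852} = \left(-17210\right) \left(- \frac{1}{12852}\right) = \frac{8605}{6426}$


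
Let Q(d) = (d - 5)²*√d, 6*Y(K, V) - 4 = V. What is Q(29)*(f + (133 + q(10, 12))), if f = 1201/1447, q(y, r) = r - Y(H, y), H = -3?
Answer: 119600448*√29/1447 ≈ 4.4511e+5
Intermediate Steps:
Y(K, V) = ⅔ + V/6
q(y, r) = -⅔ + r - y/6 (q(y, r) = r - (⅔ + y/6) = r + (-⅔ - y/6) = -⅔ + r - y/6)
f = 1201/1447 (f = 1201*(1/1447) = 1201/1447 ≈ 0.82999)
Q(d) = √d*(-5 + d)² (Q(d) = (-5 + d)²*√d = √d*(-5 + d)²)
Q(29)*(f + (133 + q(10, 12))) = (√29*(-5 + 29)²)*(1201/1447 + (133 + (-⅔ + 12 - ⅙*10))) = (√29*24²)*(1201/1447 + (133 + (-⅔ + 12 - 5/3))) = (√29*576)*(1201/1447 + (133 + 29/3)) = (576*√29)*(1201/1447 + 428/3) = (576*√29)*(622919/4341) = 119600448*√29/1447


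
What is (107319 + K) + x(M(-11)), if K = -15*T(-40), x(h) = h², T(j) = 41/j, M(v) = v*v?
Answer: 975803/8 ≈ 1.2198e+5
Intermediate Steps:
M(v) = v²
K = 123/8 (K = -615/(-40) = -615*(-1)/40 = -15*(-41/40) = 123/8 ≈ 15.375)
(107319 + K) + x(M(-11)) = (107319 + 123/8) + ((-11)²)² = 858675/8 + 121² = 858675/8 + 14641 = 975803/8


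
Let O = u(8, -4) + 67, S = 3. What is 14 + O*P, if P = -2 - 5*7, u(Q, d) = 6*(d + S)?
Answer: -2243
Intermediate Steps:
u(Q, d) = 18 + 6*d (u(Q, d) = 6*(d + 3) = 6*(3 + d) = 18 + 6*d)
P = -37 (P = -2 - 35 = -37)
O = 61 (O = (18 + 6*(-4)) + 67 = (18 - 24) + 67 = -6 + 67 = 61)
14 + O*P = 14 + 61*(-37) = 14 - 2257 = -2243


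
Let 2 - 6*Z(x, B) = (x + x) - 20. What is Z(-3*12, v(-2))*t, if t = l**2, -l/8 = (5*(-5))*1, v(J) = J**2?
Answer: 1880000/3 ≈ 6.2667e+5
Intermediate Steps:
Z(x, B) = 11/3 - x/3 (Z(x, B) = 1/3 - ((x + x) - 20)/6 = 1/3 - (2*x - 20)/6 = 1/3 - (-20 + 2*x)/6 = 1/3 + (10/3 - x/3) = 11/3 - x/3)
l = 200 (l = -8*5*(-5) = -(-200) = -8*(-25) = 200)
t = 40000 (t = 200**2 = 40000)
Z(-3*12, v(-2))*t = (11/3 - (-1)*12)*40000 = (11/3 - 1/3*(-36))*40000 = (11/3 + 12)*40000 = (47/3)*40000 = 1880000/3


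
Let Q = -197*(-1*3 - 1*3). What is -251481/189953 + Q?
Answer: 224272965/189953 ≈ 1180.7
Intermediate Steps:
Q = 1182 (Q = -197*(-3 - 3) = -197*(-6) = 1182)
-251481/189953 + Q = -251481/189953 + 1182 = 224272965/189953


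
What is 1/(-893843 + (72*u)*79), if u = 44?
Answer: -1/643571 ≈ -1.5538e-6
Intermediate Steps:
1/(-893843 + (72*u)*79) = 1/(-893843 + (72*44)*79) = 1/(-893843 + 3168*79) = 1/(-893843 + 250272) = 1/(-643571) = -1/643571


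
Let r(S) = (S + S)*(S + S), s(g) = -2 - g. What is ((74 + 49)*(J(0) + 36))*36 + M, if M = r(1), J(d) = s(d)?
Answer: 150556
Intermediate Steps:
r(S) = 4*S² (r(S) = (2*S)*(2*S) = 4*S²)
J(d) = -2 - d
M = 4 (M = 4*1² = 4*1 = 4)
((74 + 49)*(J(0) + 36))*36 + M = ((74 + 49)*((-2 - 1*0) + 36))*36 + 4 = (123*((-2 + 0) + 36))*36 + 4 = (123*(-2 + 36))*36 + 4 = (123*34)*36 + 4 = 4182*36 + 4 = 150552 + 4 = 150556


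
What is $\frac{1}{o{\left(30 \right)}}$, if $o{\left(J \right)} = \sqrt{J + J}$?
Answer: $\frac{\sqrt{15}}{30} \approx 0.1291$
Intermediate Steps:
$o{\left(J \right)} = \sqrt{2} \sqrt{J}$ ($o{\left(J \right)} = \sqrt{2 J} = \sqrt{2} \sqrt{J}$)
$\frac{1}{o{\left(30 \right)}} = \frac{1}{\sqrt{2} \sqrt{30}} = \frac{1}{2 \sqrt{15}} = \frac{\sqrt{15}}{30}$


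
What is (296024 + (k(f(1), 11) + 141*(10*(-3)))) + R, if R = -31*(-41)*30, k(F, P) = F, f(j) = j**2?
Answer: 329925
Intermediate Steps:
R = 38130 (R = 1271*30 = 38130)
(296024 + (k(f(1), 11) + 141*(10*(-3)))) + R = (296024 + (1**2 + 141*(10*(-3)))) + 38130 = (296024 + (1 + 141*(-30))) + 38130 = (296024 + (1 - 4230)) + 38130 = (296024 - 4229) + 38130 = 291795 + 38130 = 329925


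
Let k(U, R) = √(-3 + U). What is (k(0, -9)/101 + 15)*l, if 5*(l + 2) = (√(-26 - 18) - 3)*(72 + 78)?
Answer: -4*(23 - 15*I*√11)*(1515 + I*√3)/101 ≈ -1383.4 + 2983.4*I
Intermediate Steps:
l = -92 + 60*I*√11 (l = -2 + ((√(-26 - 18) - 3)*(72 + 78))/5 = -2 + ((√(-44) - 3)*150)/5 = -2 + ((2*I*√11 - 3)*150)/5 = -2 + ((-3 + 2*I*√11)*150)/5 = -2 + (-450 + 300*I*√11)/5 = -2 + (-90 + 60*I*√11) = -92 + 60*I*√11 ≈ -92.0 + 199.0*I)
(k(0, -9)/101 + 15)*l = (√(-3 + 0)/101 + 15)*(-92 + 60*I*√11) = (√(-3)*(1/101) + 15)*(-92 + 60*I*√11) = ((I*√3)*(1/101) + 15)*(-92 + 60*I*√11) = (I*√3/101 + 15)*(-92 + 60*I*√11) = (15 + I*√3/101)*(-92 + 60*I*√11) = (-92 + 60*I*√11)*(15 + I*√3/101)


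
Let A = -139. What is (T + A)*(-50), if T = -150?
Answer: 14450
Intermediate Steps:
(T + A)*(-50) = (-150 - 139)*(-50) = -289*(-50) = 14450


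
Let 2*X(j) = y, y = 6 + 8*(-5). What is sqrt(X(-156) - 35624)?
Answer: I*sqrt(35641) ≈ 188.79*I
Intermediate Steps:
y = -34 (y = 6 - 40 = -34)
X(j) = -17 (X(j) = (1/2)*(-34) = -17)
sqrt(X(-156) - 35624) = sqrt(-17 - 35624) = sqrt(-35641) = I*sqrt(35641)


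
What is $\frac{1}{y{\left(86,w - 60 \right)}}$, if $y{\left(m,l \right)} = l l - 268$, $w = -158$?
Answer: $\frac{1}{47256} \approx 2.1161 \cdot 10^{-5}$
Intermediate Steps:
$y{\left(m,l \right)} = -268 + l^{2}$ ($y{\left(m,l \right)} = l^{2} - 268 = -268 + l^{2}$)
$\frac{1}{y{\left(86,w - 60 \right)}} = \frac{1}{-268 + \left(-158 - 60\right)^{2}} = \frac{1}{-268 + \left(-218\right)^{2}} = \frac{1}{-268 + 47524} = \frac{1}{47256}$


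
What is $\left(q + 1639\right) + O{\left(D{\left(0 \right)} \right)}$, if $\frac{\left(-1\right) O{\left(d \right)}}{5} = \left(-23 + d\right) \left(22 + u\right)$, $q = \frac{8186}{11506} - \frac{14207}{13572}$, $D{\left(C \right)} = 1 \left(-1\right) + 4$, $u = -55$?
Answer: $- \frac{129716590951}{78079716} \approx -1661.3$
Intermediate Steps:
$D{\left(C \right)} = 3$ ($D{\left(C \right)} = -1 + 4 = 3$)
$q = - \frac{26182675}{78079716}$ ($q = 8186 \cdot \frac{1}{11506} - \frac{14207}{13572} = \frac{4093}{5753} - \frac{14207}{13572} = - \frac{26182675}{78079716} \approx -0.33533$)
$O{\left(d \right)} = -3795 + 165 d$ ($O{\left(d \right)} = - 5 \left(-23 + d\right) \left(22 - 55\right) = - 5 \left(-23 + d\right) \left(-33\right) = - 5 \left(759 - 33 d\right) = -3795 + 165 d$)
$\left(q + 1639\right) + O{\left(D{\left(0 \right)} \right)} = \left(- \frac{26182675}{78079716} + 1639\right) + \left(-3795 + 165 \cdot 3\right) = \frac{127946471849}{78079716} + \left(-3795 + 495\right) = \frac{127946471849}{78079716} - 3300 = - \frac{129716590951}{78079716}$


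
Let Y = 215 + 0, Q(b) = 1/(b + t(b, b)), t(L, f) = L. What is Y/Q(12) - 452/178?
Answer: 459014/89 ≈ 5157.5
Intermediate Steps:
Q(b) = 1/(2*b) (Q(b) = 1/(b + b) = 1/(2*b))
Y = 215
Y/Q(12) - 452/178 = 215/(((½)/12)) - 452/178 = 215/(((½)*(1/12))) - 452*1/178 = 215/(1/24) - 226/89 = 215*24 - 226/89 = 5160 - 226/89 = 459014/89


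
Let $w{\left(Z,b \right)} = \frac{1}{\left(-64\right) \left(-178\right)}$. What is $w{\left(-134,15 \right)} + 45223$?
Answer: $\frac{515180417}{11392} \approx 45223.0$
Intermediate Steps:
$w{\left(Z,b \right)} = \frac{1}{11392}$ ($w{\left(Z,b \right)} = \left(- \frac{1}{64}\right) \left(- \frac{1}{178}\right) = \frac{1}{11392}$)
$w{\left(-134,15 \right)} + 45223 = \frac{1}{11392} + 45223 = \frac{515180417}{11392}$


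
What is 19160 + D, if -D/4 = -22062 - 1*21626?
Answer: 193912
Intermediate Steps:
D = 174752 (D = -4*(-22062 - 1*21626) = -4*(-22062 - 21626) = -4*(-43688) = 174752)
19160 + D = 19160 + 174752 = 193912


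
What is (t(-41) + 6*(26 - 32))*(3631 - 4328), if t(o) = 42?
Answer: -4182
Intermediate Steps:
(t(-41) + 6*(26 - 32))*(3631 - 4328) = (42 + 6*(26 - 32))*(3631 - 4328) = (42 + 6*(-6))*(-697) = (42 - 36)*(-697) = 6*(-697) = -4182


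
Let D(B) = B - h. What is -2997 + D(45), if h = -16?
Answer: -2936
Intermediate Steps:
D(B) = 16 + B (D(B) = B - 1*(-16) = B + 16 = 16 + B)
-2997 + D(45) = -2997 + (16 + 45) = -2997 + 61 = -2936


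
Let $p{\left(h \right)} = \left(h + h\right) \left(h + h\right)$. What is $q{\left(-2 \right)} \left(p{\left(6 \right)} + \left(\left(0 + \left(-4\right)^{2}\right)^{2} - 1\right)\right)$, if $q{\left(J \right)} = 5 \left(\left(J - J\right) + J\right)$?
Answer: $-3990$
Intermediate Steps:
$p{\left(h \right)} = 4 h^{2}$ ($p{\left(h \right)} = 2 h 2 h = 4 h^{2}$)
$q{\left(J \right)} = 5 J$ ($q{\left(J \right)} = 5 \left(0 + J\right) = 5 J$)
$q{\left(-2 \right)} \left(p{\left(6 \right)} + \left(\left(0 + \left(-4\right)^{2}\right)^{2} - 1\right)\right) = 5 \left(-2\right) \left(4 \cdot 6^{2} + \left(\left(0 + \left(-4\right)^{2}\right)^{2} - 1\right)\right) = - 10 \left(4 \cdot 36 - \left(1 - \left(0 + 16\right)^{2}\right)\right) = - 10 \left(144 - \left(1 - 16^{2}\right)\right) = - 10 \left(144 + \left(256 - 1\right)\right) = - 10 \left(144 + 255\right) = \left(-10\right) 399 = -3990$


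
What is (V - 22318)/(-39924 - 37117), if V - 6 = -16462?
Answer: 38774/77041 ≈ 0.50329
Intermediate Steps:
V = -16456 (V = 6 - 16462 = -16456)
(V - 22318)/(-39924 - 37117) = (-16456 - 22318)/(-39924 - 37117) = -38774/(-77041) = -38774*(-1/77041) = 38774/77041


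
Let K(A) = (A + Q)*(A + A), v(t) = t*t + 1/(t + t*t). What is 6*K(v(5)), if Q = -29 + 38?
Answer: 766771/75 ≈ 10224.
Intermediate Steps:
Q = 9
v(t) = t² + 1/(t + t²)
K(A) = 2*A*(9 + A) (K(A) = (A + 9)*(A + A) = (9 + A)*(2*A) = 2*A*(9 + A))
6*K(v(5)) = 6*(2*((1 + 5³ + 5⁴)/(5*(1 + 5)))*(9 + (1 + 5³ + 5⁴)/(5*(1 + 5)))) = 6*(2*((⅕)*(1 + 125 + 625)/6)*(9 + (⅕)*(1 + 125 + 625)/6)) = 6*(2*((⅕)*(⅙)*751)*(9 + (⅕)*(⅙)*751)) = 6*(2*(751/30)*(9 + 751/30)) = 6*(2*(751/30)*(1021/30)) = 6*(766771/450) = 766771/75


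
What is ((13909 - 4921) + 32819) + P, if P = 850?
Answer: 42657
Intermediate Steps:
((13909 - 4921) + 32819) + P = ((13909 - 4921) + 32819) + 850 = (8988 + 32819) + 850 = 41807 + 850 = 42657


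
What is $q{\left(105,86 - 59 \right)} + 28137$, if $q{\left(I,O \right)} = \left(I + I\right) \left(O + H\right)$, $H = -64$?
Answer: $20367$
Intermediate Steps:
$q{\left(I,O \right)} = 2 I \left(-64 + O\right)$ ($q{\left(I,O \right)} = \left(I + I\right) \left(O - 64\right) = 2 I \left(-64 + O\right)$)
$q{\left(105,86 - 59 \right)} + 28137 = 2 \cdot 105 \left(-64 + \left(86 - 59\right)\right) + 28137 = 2 \cdot 105 \left(-64 + 27\right) + 28137 = 2 \cdot 105 \left(-37\right) + 28137 = -7770 + 28137 = 20367$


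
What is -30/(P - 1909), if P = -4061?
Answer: 1/199 ≈ 0.0050251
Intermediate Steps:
-30/(P - 1909) = -30/(-4061 - 1909) = -30/(-5970) = -30*(-1/5970) = 1/199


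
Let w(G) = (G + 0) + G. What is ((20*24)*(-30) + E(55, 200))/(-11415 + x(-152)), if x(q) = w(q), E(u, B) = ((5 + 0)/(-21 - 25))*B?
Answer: 331700/269537 ≈ 1.2306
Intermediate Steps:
E(u, B) = -5*B/46 (E(u, B) = (5/(-46))*B = (5*(-1/46))*B = -5*B/46)
w(G) = 2*G (w(G) = G + G = 2*G)
x(q) = 2*q
((20*24)*(-30) + E(55, 200))/(-11415 + x(-152)) = ((20*24)*(-30) - 5/46*200)/(-11415 + 2*(-152)) = (480*(-30) - 500/23)/(-11415 - 304) = (-14400 - 500/23)/(-11719) = -331700/23*(-1/11719) = 331700/269537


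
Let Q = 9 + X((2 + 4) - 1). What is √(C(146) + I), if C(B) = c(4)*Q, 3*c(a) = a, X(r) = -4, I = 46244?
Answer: 16*√1626/3 ≈ 215.06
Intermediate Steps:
c(a) = a/3
Q = 5 (Q = 9 - 4 = 5)
C(B) = 20/3 (C(B) = ((⅓)*4)*5 = (4/3)*5 = 20/3)
√(C(146) + I) = √(20/3 + 46244) = √(138752/3) = 16*√1626/3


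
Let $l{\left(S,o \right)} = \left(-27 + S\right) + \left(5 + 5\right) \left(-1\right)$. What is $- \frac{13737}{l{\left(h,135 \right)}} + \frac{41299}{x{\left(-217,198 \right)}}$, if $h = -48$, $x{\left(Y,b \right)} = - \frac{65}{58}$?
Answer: $- \frac{40542233}{1105} \approx -36690.0$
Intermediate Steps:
$x{\left(Y,b \right)} = - \frac{65}{58}$ ($x{\left(Y,b \right)} = \left(-65\right) \frac{1}{58} = - \frac{65}{58}$)
$l{\left(S,o \right)} = -37 + S$ ($l{\left(S,o \right)} = \left(-27 + S\right) + 10 \left(-1\right) = \left(-27 + S\right) - 10 = -37 + S$)
$- \frac{13737}{l{\left(h,135 \right)}} + \frac{41299}{x{\left(-217,198 \right)}} = - \frac{13737}{-37 - 48} + \frac{41299}{- \frac{65}{58}} = - \frac{13737}{-85} + 41299 \left(- \frac{58}{65}\right) = \left(-13737\right) \left(- \frac{1}{85}\right) - \frac{2395342}{65} = \frac{13737}{85} - \frac{2395342}{65} = - \frac{40542233}{1105}$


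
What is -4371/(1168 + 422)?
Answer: -1457/530 ≈ -2.7491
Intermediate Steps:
-4371/(1168 + 422) = -4371/1590 = -4371*1/1590 = -1457/530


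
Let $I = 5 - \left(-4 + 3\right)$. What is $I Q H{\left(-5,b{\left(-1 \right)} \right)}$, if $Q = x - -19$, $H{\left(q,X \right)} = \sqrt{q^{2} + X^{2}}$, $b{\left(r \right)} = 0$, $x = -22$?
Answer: $-90$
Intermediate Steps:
$H{\left(q,X \right)} = \sqrt{X^{2} + q^{2}}$
$Q = -3$ ($Q = -22 - -19 = -22 + 19 = -3$)
$I = 6$ ($I = 5 - -1 = 5 + 1 = 6$)
$I Q H{\left(-5,b{\left(-1 \right)} \right)} = 6 \left(-3\right) \sqrt{0^{2} + \left(-5\right)^{2}} = - 18 \sqrt{0 + 25} = - 18 \sqrt{25} = \left(-18\right) 5 = -90$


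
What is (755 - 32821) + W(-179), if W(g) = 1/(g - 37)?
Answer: -6926257/216 ≈ -32066.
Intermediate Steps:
W(g) = 1/(-37 + g)
(755 - 32821) + W(-179) = (755 - 32821) + 1/(-37 - 179) = -32066 + 1/(-216) = -32066 - 1/216 = -6926257/216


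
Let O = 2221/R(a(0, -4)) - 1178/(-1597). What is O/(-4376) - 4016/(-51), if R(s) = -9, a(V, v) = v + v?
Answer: 84257228351/1069236216 ≈ 78.801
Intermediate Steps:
a(V, v) = 2*v
O = -3536335/14373 (O = 2221/(-9) - 1178/(-1597) = 2221*(-⅑) - 1178*(-1/1597) = -2221/9 + 1178/1597 = -3536335/14373 ≈ -246.04)
O/(-4376) - 4016/(-51) = -3536335/14373/(-4376) - 4016/(-51) = -3536335/14373*(-1/4376) - 4016*(-1/51) = 3536335/62896248 + 4016/51 = 84257228351/1069236216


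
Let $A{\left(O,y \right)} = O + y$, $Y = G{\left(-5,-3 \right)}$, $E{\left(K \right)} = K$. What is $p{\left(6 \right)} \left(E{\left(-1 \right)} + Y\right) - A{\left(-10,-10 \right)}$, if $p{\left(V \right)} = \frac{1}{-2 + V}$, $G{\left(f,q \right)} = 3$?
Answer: $\frac{41}{2} \approx 20.5$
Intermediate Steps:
$Y = 3$
$p{\left(6 \right)} \left(E{\left(-1 \right)} + Y\right) - A{\left(-10,-10 \right)} = \frac{-1 + 3}{-2 + 6} - \left(-10 - 10\right) = \frac{1}{4} \cdot 2 - -20 = \frac{1}{4} \cdot 2 + 20 = \frac{1}{2} + 20 = \frac{41}{2}$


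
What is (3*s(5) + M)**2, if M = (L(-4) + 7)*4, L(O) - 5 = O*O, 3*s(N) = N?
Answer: 13689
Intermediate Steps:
s(N) = N/3
L(O) = 5 + O**2 (L(O) = 5 + O*O = 5 + O**2)
M = 112 (M = ((5 + (-4)**2) + 7)*4 = ((5 + 16) + 7)*4 = (21 + 7)*4 = 28*4 = 112)
(3*s(5) + M)**2 = (3*((1/3)*5) + 112)**2 = (3*(5/3) + 112)**2 = (5 + 112)**2 = 117**2 = 13689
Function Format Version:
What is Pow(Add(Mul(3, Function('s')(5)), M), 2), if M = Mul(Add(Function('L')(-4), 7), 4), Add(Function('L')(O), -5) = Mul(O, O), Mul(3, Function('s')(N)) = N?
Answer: 13689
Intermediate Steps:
Function('s')(N) = Mul(Rational(1, 3), N)
Function('L')(O) = Add(5, Pow(O, 2)) (Function('L')(O) = Add(5, Mul(O, O)) = Add(5, Pow(O, 2)))
M = 112 (M = Mul(Add(Add(5, Pow(-4, 2)), 7), 4) = Mul(Add(Add(5, 16), 7), 4) = Mul(Add(21, 7), 4) = Mul(28, 4) = 112)
Pow(Add(Mul(3, Function('s')(5)), M), 2) = Pow(Add(Mul(3, Mul(Rational(1, 3), 5)), 112), 2) = Pow(Add(Mul(3, Rational(5, 3)), 112), 2) = Pow(Add(5, 112), 2) = Pow(117, 2) = 13689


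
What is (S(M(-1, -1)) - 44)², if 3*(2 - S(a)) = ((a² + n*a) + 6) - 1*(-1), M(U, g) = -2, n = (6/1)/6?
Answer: 2025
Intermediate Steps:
n = 1 (n = (6*1)*(⅙) = 6*(⅙) = 1)
S(a) = -⅓ - a/3 - a²/3 (S(a) = 2 - (((a² + 1*a) + 6) - 1*(-1))/3 = 2 - (((a² + a) + 6) + 1)/3 = 2 - (((a + a²) + 6) + 1)/3 = 2 - ((6 + a + a²) + 1)/3 = 2 - (7 + a + a²)/3 = 2 + (-7/3 - a/3 - a²/3) = -⅓ - a/3 - a²/3)
(S(M(-1, -1)) - 44)² = ((-⅓ - ⅓*(-2) - ⅓*(-2)²) - 44)² = ((-⅓ + ⅔ - ⅓*4) - 44)² = ((-⅓ + ⅔ - 4/3) - 44)² = (-1 - 44)² = (-45)² = 2025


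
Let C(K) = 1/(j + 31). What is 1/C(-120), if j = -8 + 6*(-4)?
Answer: -1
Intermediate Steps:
j = -32 (j = -8 - 24 = -32)
C(K) = -1 (C(K) = 1/(-32 + 31) = 1/(-1) = -1)
1/C(-120) = 1/(-1) = -1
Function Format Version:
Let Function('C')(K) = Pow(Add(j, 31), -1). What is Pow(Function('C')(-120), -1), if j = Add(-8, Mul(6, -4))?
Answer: -1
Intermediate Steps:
j = -32 (j = Add(-8, -24) = -32)
Function('C')(K) = -1 (Function('C')(K) = Pow(Add(-32, 31), -1) = Pow(-1, -1) = -1)
Pow(Function('C')(-120), -1) = Pow(-1, -1) = -1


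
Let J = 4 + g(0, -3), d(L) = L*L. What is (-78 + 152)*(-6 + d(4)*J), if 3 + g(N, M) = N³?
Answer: 740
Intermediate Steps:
d(L) = L²
g(N, M) = -3 + N³
J = 1 (J = 4 + (-3 + 0³) = 4 + (-3 + 0) = 4 - 3 = 1)
(-78 + 152)*(-6 + d(4)*J) = (-78 + 152)*(-6 + 4²*1) = 74*(-6 + 16*1) = 74*(-6 + 16) = 74*10 = 740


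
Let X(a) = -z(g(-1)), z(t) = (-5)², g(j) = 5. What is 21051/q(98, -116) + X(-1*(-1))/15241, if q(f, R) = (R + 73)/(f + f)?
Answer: -62884306111/655363 ≈ -95953.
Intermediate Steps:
q(f, R) = (73 + R)/(2*f) (q(f, R) = (73 + R)/((2*f)) = (73 + R)*(1/(2*f)) = (73 + R)/(2*f))
z(t) = 25
X(a) = -25 (X(a) = -1*25 = -25)
21051/q(98, -116) + X(-1*(-1))/15241 = 21051/(((½)*(73 - 116)/98)) - 25/15241 = 21051/(((½)*(1/98)*(-43))) - 25*1/15241 = 21051/(-43/196) - 25/15241 = 21051*(-196/43) - 25/15241 = -4125996/43 - 25/15241 = -62884306111/655363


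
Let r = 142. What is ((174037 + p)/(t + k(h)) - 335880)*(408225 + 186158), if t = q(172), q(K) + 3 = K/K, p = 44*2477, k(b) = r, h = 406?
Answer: -5556313087405/28 ≈ -1.9844e+11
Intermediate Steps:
k(b) = 142
p = 108988
q(K) = -2 (q(K) = -3 + K/K = -3 + 1 = -2)
t = -2
((174037 + p)/(t + k(h)) - 335880)*(408225 + 186158) = ((174037 + 108988)/(-2 + 142) - 335880)*(408225 + 186158) = (283025/140 - 335880)*594383 = (283025*(1/140) - 335880)*594383 = (56605/28 - 335880)*594383 = -9348035/28*594383 = -5556313087405/28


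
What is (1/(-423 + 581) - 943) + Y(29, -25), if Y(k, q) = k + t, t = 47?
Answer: -136985/158 ≈ -866.99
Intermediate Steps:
Y(k, q) = 47 + k (Y(k, q) = k + 47 = 47 + k)
(1/(-423 + 581) - 943) + Y(29, -25) = (1/(-423 + 581) - 943) + (47 + 29) = (1/158 - 943) + 76 = -148993/158 + 76 = -136985/158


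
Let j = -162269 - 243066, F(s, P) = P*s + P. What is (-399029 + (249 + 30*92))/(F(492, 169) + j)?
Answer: 198010/161009 ≈ 1.2298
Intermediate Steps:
F(s, P) = P + P*s
j = -405335
(-399029 + (249 + 30*92))/(F(492, 169) + j) = (-399029 + (249 + 30*92))/(169*(1 + 492) - 405335) = (-399029 + (249 + 2760))/(169*493 - 405335) = (-399029 + 3009)/(83317 - 405335) = -396020/(-322018) = -396020*(-1/322018) = 198010/161009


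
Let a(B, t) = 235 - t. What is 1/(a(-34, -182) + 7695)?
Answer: 1/8112 ≈ 0.00012327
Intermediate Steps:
1/(a(-34, -182) + 7695) = 1/((235 - 1*(-182)) + 7695) = 1/((235 + 182) + 7695) = 1/(417 + 7695) = 1/8112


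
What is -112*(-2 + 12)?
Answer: -1120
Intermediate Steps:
-112*(-2 + 12) = -112*10 = -1120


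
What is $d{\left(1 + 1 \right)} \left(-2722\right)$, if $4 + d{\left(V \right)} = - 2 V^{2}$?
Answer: $32664$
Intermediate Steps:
$d{\left(V \right)} = -4 - 2 V^{2}$
$d{\left(1 + 1 \right)} \left(-2722\right) = \left(-4 - 2 \left(1 + 1\right)^{2}\right) \left(-2722\right) = \left(-4 - 2 \cdot 2^{2}\right) \left(-2722\right) = \left(-4 - 8\right) \left(-2722\right) = \left(-12\right) \left(-2722\right) = 32664$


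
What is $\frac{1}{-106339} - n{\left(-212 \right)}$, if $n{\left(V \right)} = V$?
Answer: $\frac{22543867}{106339} \approx 212.0$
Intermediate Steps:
$\frac{1}{-106339} - n{\left(-212 \right)} = \frac{1}{-106339} - -212 = - \frac{1}{106339} + 212 = \frac{22543867}{106339}$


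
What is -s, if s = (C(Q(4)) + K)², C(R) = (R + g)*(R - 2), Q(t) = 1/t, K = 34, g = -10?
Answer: -667489/256 ≈ -2607.4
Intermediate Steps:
Q(t) = 1/t
C(R) = (-10 + R)*(-2 + R) (C(R) = (R - 10)*(R - 2) = (-10 + R)*(-2 + R))
s = 667489/256 (s = ((20 + (1/4)² - 12/4) + 34)² = ((20 + (¼)² - 12*¼) + 34)² = ((20 + 1/16 - 3) + 34)² = (273/16 + 34)² = (817/16)² = 667489/256 ≈ 2607.4)
-s = -1*667489/256 = -667489/256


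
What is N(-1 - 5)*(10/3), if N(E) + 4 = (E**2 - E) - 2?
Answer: 120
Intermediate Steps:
N(E) = -6 + E**2 - E (N(E) = -4 + ((E**2 - E) - 2) = -4 + (-2 + E**2 - E) = -6 + E**2 - E)
N(-1 - 5)*(10/3) = (-6 + (-1 - 5)**2 - (-1 - 5))*(10/3) = (-6 + (-6)**2 - 1*(-6))*(10*(1/3)) = (-6 + 36 + 6)*(10/3) = 36*(10/3) = 120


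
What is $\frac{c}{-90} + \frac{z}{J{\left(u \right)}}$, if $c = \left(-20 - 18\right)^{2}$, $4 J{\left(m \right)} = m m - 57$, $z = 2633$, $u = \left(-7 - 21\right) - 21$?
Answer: $- \frac{304607}{26370} \approx -11.551$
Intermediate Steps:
$u = -49$ ($u = -28 - 21 = -49$)
$J{\left(m \right)} = - \frac{57}{4} + \frac{m^{2}}{4}$ ($J{\left(m \right)} = \frac{m m - 57}{4} = \frac{m^{2} - 57}{4} = \frac{-57 + m^{2}}{4} = - \frac{57}{4} + \frac{m^{2}}{4}$)
$c = 1444$ ($c = \left(-38\right)^{2} = 1444$)
$\frac{c}{-90} + \frac{z}{J{\left(u \right)}} = \frac{1444}{-90} + \frac{2633}{- \frac{57}{4} + \frac{\left(-49\right)^{2}}{4}} = 1444 \left(- \frac{1}{90}\right) + \frac{2633}{- \frac{57}{4} + \frac{1}{4} \cdot 2401} = - \frac{722}{45} + \frac{2633}{- \frac{57}{4} + \frac{2401}{4}} = - \frac{722}{45} + \frac{2633}{586} = - \frac{304607}{26370}$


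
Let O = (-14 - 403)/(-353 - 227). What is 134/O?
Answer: 77720/417 ≈ 186.38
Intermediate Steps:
O = 417/580 (O = -417/(-580) = -417*(-1/580) = 417/580 ≈ 0.71897)
134/O = 134/(417/580) = 134*(580/417) = 77720/417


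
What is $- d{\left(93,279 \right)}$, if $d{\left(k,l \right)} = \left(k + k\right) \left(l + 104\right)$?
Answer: $-71238$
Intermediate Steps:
$d{\left(k,l \right)} = 2 k \left(104 + l\right)$
$- d{\left(93,279 \right)} = - 2 \cdot 93 \left(104 + 279\right) = - 2 \cdot 93 \cdot 383 = \left(-1\right) 71238 = -71238$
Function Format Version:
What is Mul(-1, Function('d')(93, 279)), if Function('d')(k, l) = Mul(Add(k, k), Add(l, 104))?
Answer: -71238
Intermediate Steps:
Function('d')(k, l) = Mul(2, k, Add(104, l)) (Function('d')(k, l) = Mul(Mul(2, k), Add(104, l)) = Mul(2, k, Add(104, l)))
Mul(-1, Function('d')(93, 279)) = Mul(-1, Mul(2, 93, Add(104, 279))) = Mul(-1, Mul(2, 93, 383)) = Mul(-1, 71238) = -71238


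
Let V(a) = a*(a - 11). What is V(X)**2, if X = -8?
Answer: 23104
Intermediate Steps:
V(a) = a*(-11 + a)
V(X)**2 = (-8*(-11 - 8))**2 = (-8*(-19))**2 = 152**2 = 23104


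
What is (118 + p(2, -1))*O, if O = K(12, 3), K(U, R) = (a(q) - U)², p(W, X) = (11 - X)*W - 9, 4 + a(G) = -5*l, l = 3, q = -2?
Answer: 127813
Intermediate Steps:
a(G) = -19 (a(G) = -4 - 5*3 = -4 - 15 = -19)
p(W, X) = -9 + W*(11 - X) (p(W, X) = W*(11 - X) - 9 = -9 + W*(11 - X))
K(U, R) = (-19 - U)²
O = 961 (O = (19 + 12)² = 31² = 961)
(118 + p(2, -1))*O = (118 + (-9 + 11*2 - 1*2*(-1)))*961 = (118 + (-9 + 22 + 2))*961 = (118 + 15)*961 = 133*961 = 127813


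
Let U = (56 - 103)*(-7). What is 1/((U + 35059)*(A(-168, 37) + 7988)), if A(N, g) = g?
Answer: 1/283988700 ≈ 3.5213e-9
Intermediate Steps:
U = 329 (U = -47*(-7) = 329)
1/((U + 35059)*(A(-168, 37) + 7988)) = 1/((329 + 35059)*(37 + 7988)) = 1/(35388*8025) = 1/283988700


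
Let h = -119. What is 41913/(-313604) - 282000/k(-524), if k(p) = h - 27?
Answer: 44215104351/22893092 ≈ 1931.4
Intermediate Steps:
k(p) = -146 (k(p) = -119 - 27 = -146)
41913/(-313604) - 282000/k(-524) = 41913/(-313604) - 282000/(-146) = 41913*(-1/313604) - 282000*(-1/146) = -41913/313604 + 141000/73 = 44215104351/22893092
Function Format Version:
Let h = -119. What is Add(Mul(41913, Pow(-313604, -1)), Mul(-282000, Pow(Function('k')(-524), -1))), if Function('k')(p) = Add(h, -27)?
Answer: Rational(44215104351, 22893092) ≈ 1931.4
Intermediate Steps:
Function('k')(p) = -146 (Function('k')(p) = Add(-119, -27) = -146)
Add(Mul(41913, Pow(-313604, -1)), Mul(-282000, Pow(Function('k')(-524), -1))) = Add(Mul(41913, Pow(-313604, -1)), Mul(-282000, Pow(-146, -1))) = Add(Mul(41913, Rational(-1, 313604)), Mul(-282000, Rational(-1, 146))) = Add(Rational(-41913, 313604), Rational(141000, 73)) = Rational(44215104351, 22893092)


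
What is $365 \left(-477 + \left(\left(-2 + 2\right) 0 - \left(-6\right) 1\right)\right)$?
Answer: $-171915$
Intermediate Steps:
$365 \left(-477 + \left(\left(-2 + 2\right) 0 - \left(-6\right) 1\right)\right) = 365 \left(-477 + \left(0 \cdot 0 - -6\right)\right) = 365 \left(-477 + \left(0 + 6\right)\right) = 365 \left(-477 + 6\right) = 365 \left(-471\right) = -171915$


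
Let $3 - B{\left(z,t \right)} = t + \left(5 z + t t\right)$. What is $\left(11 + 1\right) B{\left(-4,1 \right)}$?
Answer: $252$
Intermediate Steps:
$B{\left(z,t \right)} = 3 - t - t^{2} - 5 z$ ($B{\left(z,t \right)} = 3 - \left(t + \left(5 z + t t\right)\right) = 3 - \left(t + \left(5 z + t^{2}\right)\right) = 3 - \left(t + \left(t^{2} + 5 z\right)\right) = 3 - \left(t + t^{2} + 5 z\right) = 3 - t - t^{2} - 5 z$)
$\left(11 + 1\right) B{\left(-4,1 \right)} = \left(11 + 1\right) \left(3 - 1 - 1^{2} - -20\right) = 12 \left(3 - 1 - 1 + 20\right) = 12 \cdot 21 = 252$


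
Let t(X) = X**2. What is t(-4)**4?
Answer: 65536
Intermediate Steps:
t(-4)**4 = ((-4)**2)**4 = 16**4 = 65536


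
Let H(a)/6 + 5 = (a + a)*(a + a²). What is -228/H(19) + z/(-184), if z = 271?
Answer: -3918877/2656040 ≈ -1.4755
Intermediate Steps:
H(a) = -30 + 12*a*(a + a²) (H(a) = -30 + 6*((a + a)*(a + a²)) = -30 + 6*((2*a)*(a + a²)) = -30 + 6*(2*a*(a + a²)) = -30 + 12*a*(a + a²))
-228/H(19) + z/(-184) = -228/(-30 + 12*19² + 12*19³) + 271/(-184) = -228/(-30 + 12*361 + 12*6859) + 271*(-1/184) = -228/(-30 + 4332 + 82308) - 271/184 = -228/86610 - 271/184 = -228*1/86610 - 271/184 = -38/14435 - 271/184 = -3918877/2656040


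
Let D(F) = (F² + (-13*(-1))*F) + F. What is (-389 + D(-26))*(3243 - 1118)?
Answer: -163625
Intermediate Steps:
D(F) = F² + 14*F (D(F) = (F² + 13*F) + F = F² + 14*F)
(-389 + D(-26))*(3243 - 1118) = (-389 - 26*(14 - 26))*(3243 - 1118) = (-389 - 26*(-12))*2125 = (-389 + 312)*2125 = -77*2125 = -163625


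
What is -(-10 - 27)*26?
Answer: 962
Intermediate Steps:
-(-10 - 27)*26 = -(-37)*26 = -1*(-962) = 962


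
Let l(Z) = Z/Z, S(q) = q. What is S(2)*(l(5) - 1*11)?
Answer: -20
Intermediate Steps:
l(Z) = 1
S(2)*(l(5) - 1*11) = 2*(1 - 1*11) = 2*(1 - 11) = 2*(-10) = -20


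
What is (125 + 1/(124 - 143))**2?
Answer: 5635876/361 ≈ 15612.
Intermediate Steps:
(125 + 1/(124 - 143))**2 = (125 + 1/(-19))**2 = (125 - 1/19)**2 = (2374/19)**2 = 5635876/361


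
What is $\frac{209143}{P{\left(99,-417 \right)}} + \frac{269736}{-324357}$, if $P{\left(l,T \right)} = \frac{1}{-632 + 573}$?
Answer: $- \frac{1334127678915}{108119} \approx -1.2339 \cdot 10^{7}$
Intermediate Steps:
$P{\left(l,T \right)} = - \frac{1}{59}$ ($P{\left(l,T \right)} = \frac{1}{-59} = - \frac{1}{59}$)
$\frac{209143}{P{\left(99,-417 \right)}} + \frac{269736}{-324357} = \frac{209143}{- \frac{1}{59}} + \frac{269736}{-324357} = 209143 \left(-59\right) + 269736 \left(- \frac{1}{324357}\right) = -12339437 - \frac{89912}{108119} = - \frac{1334127678915}{108119}$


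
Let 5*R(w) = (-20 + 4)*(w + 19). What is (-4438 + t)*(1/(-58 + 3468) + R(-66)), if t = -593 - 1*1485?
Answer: -334182834/341 ≈ -9.8001e+5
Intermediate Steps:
R(w) = -304/5 - 16*w/5 (R(w) = ((-20 + 4)*(w + 19))/5 = (-16*(19 + w))/5 = (-304 - 16*w)/5 = -304/5 - 16*w/5)
t = -2078 (t = -593 - 1485 = -2078)
(-4438 + t)*(1/(-58 + 3468) + R(-66)) = (-4438 - 2078)*(1/(-58 + 3468) + (-304/5 - 16/5*(-66))) = -6516*(1/3410 + (-304/5 + 1056/5)) = -6516*(1/3410 + 752/5) = -6516*102573/682 = -334182834/341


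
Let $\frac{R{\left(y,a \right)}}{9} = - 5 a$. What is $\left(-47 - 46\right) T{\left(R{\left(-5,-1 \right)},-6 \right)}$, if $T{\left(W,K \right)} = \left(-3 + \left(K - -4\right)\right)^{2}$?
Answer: $-2325$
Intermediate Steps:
$R{\left(y,a \right)} = - 45 a$ ($R{\left(y,a \right)} = 9 \left(- 5 a\right) = - 45 a$)
$T{\left(W,K \right)} = \left(1 + K\right)^{2}$ ($T{\left(W,K \right)} = \left(-3 + \left(K + 4\right)\right)^{2} = \left(-3 + \left(4 + K\right)\right)^{2} = \left(1 + K\right)^{2}$)
$\left(-47 - 46\right) T{\left(R{\left(-5,-1 \right)},-6 \right)} = \left(-47 - 46\right) \left(1 - 6\right)^{2} = - 93 \left(-5\right)^{2} = \left(-93\right) 25 = -2325$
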